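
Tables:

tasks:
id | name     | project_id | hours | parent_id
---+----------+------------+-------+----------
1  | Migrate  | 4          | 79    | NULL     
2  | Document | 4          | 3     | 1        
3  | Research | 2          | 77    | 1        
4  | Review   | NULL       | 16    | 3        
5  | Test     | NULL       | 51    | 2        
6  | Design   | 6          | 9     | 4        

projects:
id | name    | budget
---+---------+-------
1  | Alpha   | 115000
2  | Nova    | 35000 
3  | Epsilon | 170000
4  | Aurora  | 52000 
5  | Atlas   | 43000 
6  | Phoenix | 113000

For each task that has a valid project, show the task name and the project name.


INNER JOIN keeps only tasks rows whose project_id matches an id in projects. Walk through each task:
  - task 1 (Migrate): project_id=4 -> matches Aurora
  - task 2 (Document): project_id=4 -> matches Aurora
  - task 3 (Research): project_id=2 -> matches Nova
  - task 4 (Review): project_id=NULL, no match -> dropped
  - task 5 (Test): project_id=NULL, no match -> dropped
  - task 6 (Design): project_id=6 -> matches Phoenix
So 2 of 6 rows are dropped.

SQL:
SELECT a.name, b.name AS project
FROM tasks a
INNER JOIN projects b ON a.project_id = b.id

Result:
name     | project
---------+--------
Migrate  | Aurora 
Document | Aurora 
Research | Nova   
Design   | Phoenix


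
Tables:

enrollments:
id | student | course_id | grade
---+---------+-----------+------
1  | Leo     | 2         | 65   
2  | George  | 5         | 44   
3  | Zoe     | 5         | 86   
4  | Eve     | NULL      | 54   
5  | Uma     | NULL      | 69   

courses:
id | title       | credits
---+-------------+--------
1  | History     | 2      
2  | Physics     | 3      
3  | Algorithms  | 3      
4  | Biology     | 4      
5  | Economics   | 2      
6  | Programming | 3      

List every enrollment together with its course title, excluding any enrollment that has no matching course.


INNER JOIN keeps only enrollments rows whose course_id matches an id in courses. Walk through each enrollment:
  - enrollment 1 (Leo): course_id=2 -> matches Physics
  - enrollment 2 (George): course_id=5 -> matches Economics
  - enrollment 3 (Zoe): course_id=5 -> matches Economics
  - enrollment 4 (Eve): course_id=NULL, no match -> dropped
  - enrollment 5 (Uma): course_id=NULL, no match -> dropped
So 2 of 5 rows are dropped.

SQL:
SELECT a.student, b.title AS course
FROM enrollments a
INNER JOIN courses b ON a.course_id = b.id

Result:
student | course   
--------+----------
Leo     | Physics  
George  | Economics
Zoe     | Economics


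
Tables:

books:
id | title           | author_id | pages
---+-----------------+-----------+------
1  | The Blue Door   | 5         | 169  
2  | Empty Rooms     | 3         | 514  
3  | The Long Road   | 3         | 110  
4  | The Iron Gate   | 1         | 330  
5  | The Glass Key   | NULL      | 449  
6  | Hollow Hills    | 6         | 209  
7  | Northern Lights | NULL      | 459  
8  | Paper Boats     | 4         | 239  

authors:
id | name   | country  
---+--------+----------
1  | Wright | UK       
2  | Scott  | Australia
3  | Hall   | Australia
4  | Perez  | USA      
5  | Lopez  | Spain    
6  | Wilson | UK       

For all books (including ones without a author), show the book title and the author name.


LEFT JOIN keeps every row from books (the left table); where author_id has no match in authors, the author columns become NULL. Walk through each book:
  - book 1 (The Blue Door): author_id=5 -> matches Lopez
  - book 2 (Empty Rooms): author_id=3 -> matches Hall
  - book 3 (The Long Road): author_id=3 -> matches Hall
  - book 4 (The Iron Gate): author_id=1 -> matches Wright
  - book 5 (The Glass Key): author_id=NULL, no match -> kept with NULL
  - book 6 (Hollow Hills): author_id=6 -> matches Wilson
  - book 7 (Northern Lights): author_id=NULL, no match -> kept with NULL
  - book 8 (Paper Boats): author_id=4 -> matches Perez
All 8 rows appear; 2 have NULL author.

SQL:
SELECT a.title, b.name AS author
FROM books a
LEFT JOIN authors b ON a.author_id = b.id

Result:
title           | author
----------------+-------
The Blue Door   | Lopez 
Empty Rooms     | Hall  
The Long Road   | Hall  
The Iron Gate   | Wright
The Glass Key   | NULL  
Hollow Hills    | Wilson
Northern Lights | NULL  
Paper Boats     | Perez 


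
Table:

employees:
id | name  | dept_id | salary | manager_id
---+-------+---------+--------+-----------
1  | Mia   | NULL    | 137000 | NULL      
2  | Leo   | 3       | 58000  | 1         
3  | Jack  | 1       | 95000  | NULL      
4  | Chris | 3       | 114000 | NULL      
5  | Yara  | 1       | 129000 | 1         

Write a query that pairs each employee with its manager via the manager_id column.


This is a self-join: employees is joined to a second copy of itself, matching each row's manager_id to another row's id. Use LEFT JOIN so rows with manager_id=NULL are kept.
  - employee 1 (Mia): manager_id=NULL -> NULL
  - employee 2 (Leo): manager_id=1 -> Mia
  - employee 3 (Jack): manager_id=NULL -> NULL
  - employee 4 (Chris): manager_id=NULL -> NULL
  - employee 5 (Yara): manager_id=1 -> Mia

SQL:
SELECT a.name AS item, b.name AS manager
FROM employees a
LEFT JOIN employees b ON a.manager_id = b.id

Result:
item  | manager
------+--------
Mia   | NULL   
Leo   | Mia    
Jack  | NULL   
Chris | NULL   
Yara  | Mia    


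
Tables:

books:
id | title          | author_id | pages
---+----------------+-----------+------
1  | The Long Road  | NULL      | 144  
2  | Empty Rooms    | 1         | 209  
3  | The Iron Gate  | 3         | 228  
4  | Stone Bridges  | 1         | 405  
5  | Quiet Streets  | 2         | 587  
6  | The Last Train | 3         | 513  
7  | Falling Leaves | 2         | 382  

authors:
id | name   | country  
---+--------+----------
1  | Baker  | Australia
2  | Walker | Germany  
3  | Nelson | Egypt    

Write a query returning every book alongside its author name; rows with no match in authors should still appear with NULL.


LEFT JOIN keeps every row from books (the left table); where author_id has no match in authors, the author columns become NULL. Walk through each book:
  - book 1 (The Long Road): author_id=NULL, no match -> kept with NULL
  - book 2 (Empty Rooms): author_id=1 -> matches Baker
  - book 3 (The Iron Gate): author_id=3 -> matches Nelson
  - book 4 (Stone Bridges): author_id=1 -> matches Baker
  - book 5 (Quiet Streets): author_id=2 -> matches Walker
  - book 6 (The Last Train): author_id=3 -> matches Nelson
  - book 7 (Falling Leaves): author_id=2 -> matches Walker
All 7 rows appear; 1 has NULL author.

SQL:
SELECT a.title, b.name AS author
FROM books a
LEFT JOIN authors b ON a.author_id = b.id

Result:
title          | author
---------------+-------
The Long Road  | NULL  
Empty Rooms    | Baker 
The Iron Gate  | Nelson
Stone Bridges  | Baker 
Quiet Streets  | Walker
The Last Train | Nelson
Falling Leaves | Walker


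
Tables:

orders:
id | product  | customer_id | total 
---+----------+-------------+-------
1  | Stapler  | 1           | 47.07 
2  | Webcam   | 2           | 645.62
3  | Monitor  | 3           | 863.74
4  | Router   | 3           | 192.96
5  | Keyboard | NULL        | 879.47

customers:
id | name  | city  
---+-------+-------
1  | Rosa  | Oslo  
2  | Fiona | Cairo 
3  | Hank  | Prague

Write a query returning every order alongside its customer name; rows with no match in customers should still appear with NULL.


LEFT JOIN keeps every row from orders (the left table); where customer_id has no match in customers, the customer columns become NULL. Walk through each order:
  - order 1 (Stapler): customer_id=1 -> matches Rosa
  - order 2 (Webcam): customer_id=2 -> matches Fiona
  - order 3 (Monitor): customer_id=3 -> matches Hank
  - order 4 (Router): customer_id=3 -> matches Hank
  - order 5 (Keyboard): customer_id=NULL, no match -> kept with NULL
All 5 rows appear; 1 has NULL customer.

SQL:
SELECT a.product, b.name AS customer
FROM orders a
LEFT JOIN customers b ON a.customer_id = b.id

Result:
product  | customer
---------+---------
Stapler  | Rosa    
Webcam   | Fiona   
Monitor  | Hank    
Router   | Hank    
Keyboard | NULL    


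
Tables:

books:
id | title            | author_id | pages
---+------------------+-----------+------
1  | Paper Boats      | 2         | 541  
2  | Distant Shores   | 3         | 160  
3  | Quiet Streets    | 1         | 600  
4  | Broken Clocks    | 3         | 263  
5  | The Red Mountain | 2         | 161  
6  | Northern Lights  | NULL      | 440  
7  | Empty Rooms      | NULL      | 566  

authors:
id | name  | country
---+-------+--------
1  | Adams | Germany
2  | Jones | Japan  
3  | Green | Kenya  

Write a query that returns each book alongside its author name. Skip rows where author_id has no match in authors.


INNER JOIN keeps only books rows whose author_id matches an id in authors. Walk through each book:
  - book 1 (Paper Boats): author_id=2 -> matches Jones
  - book 2 (Distant Shores): author_id=3 -> matches Green
  - book 3 (Quiet Streets): author_id=1 -> matches Adams
  - book 4 (Broken Clocks): author_id=3 -> matches Green
  - book 5 (The Red Mountain): author_id=2 -> matches Jones
  - book 6 (Northern Lights): author_id=NULL, no match -> dropped
  - book 7 (Empty Rooms): author_id=NULL, no match -> dropped
So 2 of 7 rows are dropped.

SQL:
SELECT a.title, b.name AS author
FROM books a
INNER JOIN authors b ON a.author_id = b.id

Result:
title            | author
-----------------+-------
Paper Boats      | Jones 
Distant Shores   | Green 
Quiet Streets    | Adams 
Broken Clocks    | Green 
The Red Mountain | Jones 


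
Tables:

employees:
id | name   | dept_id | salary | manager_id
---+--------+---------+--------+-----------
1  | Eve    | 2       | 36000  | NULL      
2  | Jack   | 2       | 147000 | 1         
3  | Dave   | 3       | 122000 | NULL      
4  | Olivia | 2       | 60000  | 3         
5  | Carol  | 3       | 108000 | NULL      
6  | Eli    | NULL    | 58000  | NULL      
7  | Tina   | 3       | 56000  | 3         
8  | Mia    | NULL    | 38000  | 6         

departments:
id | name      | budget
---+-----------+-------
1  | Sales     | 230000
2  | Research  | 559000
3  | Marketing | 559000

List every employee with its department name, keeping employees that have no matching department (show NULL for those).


LEFT JOIN keeps every row from employees (the left table); where dept_id has no match in departments, the department columns become NULL. Walk through each employee:
  - employee 1 (Eve): dept_id=2 -> matches Research
  - employee 2 (Jack): dept_id=2 -> matches Research
  - employee 3 (Dave): dept_id=3 -> matches Marketing
  - employee 4 (Olivia): dept_id=2 -> matches Research
  - employee 5 (Carol): dept_id=3 -> matches Marketing
  - employee 6 (Eli): dept_id=NULL, no match -> kept with NULL
  - employee 7 (Tina): dept_id=3 -> matches Marketing
  - employee 8 (Mia): dept_id=NULL, no match -> kept with NULL
All 8 rows appear; 2 have NULL department.

SQL:
SELECT a.name, b.name AS department
FROM employees a
LEFT JOIN departments b ON a.dept_id = b.id

Result:
name   | department
-------+-----------
Eve    | Research  
Jack   | Research  
Dave   | Marketing 
Olivia | Research  
Carol  | Marketing 
Eli    | NULL      
Tina   | Marketing 
Mia    | NULL      


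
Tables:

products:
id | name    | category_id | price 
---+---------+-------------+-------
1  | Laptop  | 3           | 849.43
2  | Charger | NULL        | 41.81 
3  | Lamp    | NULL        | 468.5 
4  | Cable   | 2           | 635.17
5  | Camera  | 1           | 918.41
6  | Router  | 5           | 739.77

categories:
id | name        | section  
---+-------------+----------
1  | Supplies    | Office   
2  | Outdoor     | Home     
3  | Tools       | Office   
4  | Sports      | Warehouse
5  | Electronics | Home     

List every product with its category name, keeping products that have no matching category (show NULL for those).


LEFT JOIN keeps every row from products (the left table); where category_id has no match in categories, the category columns become NULL. Walk through each product:
  - product 1 (Laptop): category_id=3 -> matches Tools
  - product 2 (Charger): category_id=NULL, no match -> kept with NULL
  - product 3 (Lamp): category_id=NULL, no match -> kept with NULL
  - product 4 (Cable): category_id=2 -> matches Outdoor
  - product 5 (Camera): category_id=1 -> matches Supplies
  - product 6 (Router): category_id=5 -> matches Electronics
All 6 rows appear; 2 have NULL category.

SQL:
SELECT a.name, b.name AS category
FROM products a
LEFT JOIN categories b ON a.category_id = b.id

Result:
name    | category   
--------+------------
Laptop  | Tools      
Charger | NULL       
Lamp    | NULL       
Cable   | Outdoor    
Camera  | Supplies   
Router  | Electronics


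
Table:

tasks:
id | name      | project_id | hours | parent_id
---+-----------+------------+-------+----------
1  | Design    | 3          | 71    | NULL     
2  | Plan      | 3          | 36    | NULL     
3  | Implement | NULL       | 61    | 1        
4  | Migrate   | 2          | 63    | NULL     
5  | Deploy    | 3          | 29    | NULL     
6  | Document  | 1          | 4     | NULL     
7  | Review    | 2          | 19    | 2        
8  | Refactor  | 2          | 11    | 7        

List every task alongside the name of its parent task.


This is a self-join: tasks is joined to a second copy of itself, matching each row's parent_id to another row's id. Use LEFT JOIN so rows with parent_id=NULL are kept.
  - task 1 (Design): parent_id=NULL -> NULL
  - task 2 (Plan): parent_id=NULL -> NULL
  - task 3 (Implement): parent_id=1 -> Design
  - task 4 (Migrate): parent_id=NULL -> NULL
  - task 5 (Deploy): parent_id=NULL -> NULL
  - task 6 (Document): parent_id=NULL -> NULL
  - task 7 (Review): parent_id=2 -> Plan
  - task 8 (Refactor): parent_id=7 -> Review

SQL:
SELECT a.name AS item, b.name AS parent
FROM tasks a
LEFT JOIN tasks b ON a.parent_id = b.id

Result:
item      | parent
----------+-------
Design    | NULL  
Plan      | NULL  
Implement | Design
Migrate   | NULL  
Deploy    | NULL  
Document  | NULL  
Review    | Plan  
Refactor  | Review


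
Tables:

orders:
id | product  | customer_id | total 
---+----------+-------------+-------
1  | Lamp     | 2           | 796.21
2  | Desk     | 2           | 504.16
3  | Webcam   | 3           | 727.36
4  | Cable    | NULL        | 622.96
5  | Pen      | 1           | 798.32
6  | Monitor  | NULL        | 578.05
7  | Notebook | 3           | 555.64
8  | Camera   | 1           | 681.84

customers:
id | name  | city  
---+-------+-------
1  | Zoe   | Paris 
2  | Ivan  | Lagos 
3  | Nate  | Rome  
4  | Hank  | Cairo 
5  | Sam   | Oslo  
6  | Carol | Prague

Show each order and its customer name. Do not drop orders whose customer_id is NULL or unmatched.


LEFT JOIN keeps every row from orders (the left table); where customer_id has no match in customers, the customer columns become NULL. Walk through each order:
  - order 1 (Lamp): customer_id=2 -> matches Ivan
  - order 2 (Desk): customer_id=2 -> matches Ivan
  - order 3 (Webcam): customer_id=3 -> matches Nate
  - order 4 (Cable): customer_id=NULL, no match -> kept with NULL
  - order 5 (Pen): customer_id=1 -> matches Zoe
  - order 6 (Monitor): customer_id=NULL, no match -> kept with NULL
  - order 7 (Notebook): customer_id=3 -> matches Nate
  - order 8 (Camera): customer_id=1 -> matches Zoe
All 8 rows appear; 2 have NULL customer.

SQL:
SELECT a.product, b.name AS customer
FROM orders a
LEFT JOIN customers b ON a.customer_id = b.id

Result:
product  | customer
---------+---------
Lamp     | Ivan    
Desk     | Ivan    
Webcam   | Nate    
Cable    | NULL    
Pen      | Zoe     
Monitor  | NULL    
Notebook | Nate    
Camera   | Zoe     


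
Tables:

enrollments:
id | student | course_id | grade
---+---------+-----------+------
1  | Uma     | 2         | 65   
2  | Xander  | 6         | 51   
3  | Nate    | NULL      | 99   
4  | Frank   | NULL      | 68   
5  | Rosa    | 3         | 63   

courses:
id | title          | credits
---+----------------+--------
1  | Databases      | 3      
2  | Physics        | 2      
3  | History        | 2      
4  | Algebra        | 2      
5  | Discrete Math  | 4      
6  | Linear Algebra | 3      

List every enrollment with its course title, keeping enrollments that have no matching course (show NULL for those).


LEFT JOIN keeps every row from enrollments (the left table); where course_id has no match in courses, the course columns become NULL. Walk through each enrollment:
  - enrollment 1 (Uma): course_id=2 -> matches Physics
  - enrollment 2 (Xander): course_id=6 -> matches Linear Algebra
  - enrollment 3 (Nate): course_id=NULL, no match -> kept with NULL
  - enrollment 4 (Frank): course_id=NULL, no match -> kept with NULL
  - enrollment 5 (Rosa): course_id=3 -> matches History
All 5 rows appear; 2 have NULL course.

SQL:
SELECT a.student, b.title AS course
FROM enrollments a
LEFT JOIN courses b ON a.course_id = b.id

Result:
student | course        
--------+---------------
Uma     | Physics       
Xander  | Linear Algebra
Nate    | NULL          
Frank   | NULL          
Rosa    | History       


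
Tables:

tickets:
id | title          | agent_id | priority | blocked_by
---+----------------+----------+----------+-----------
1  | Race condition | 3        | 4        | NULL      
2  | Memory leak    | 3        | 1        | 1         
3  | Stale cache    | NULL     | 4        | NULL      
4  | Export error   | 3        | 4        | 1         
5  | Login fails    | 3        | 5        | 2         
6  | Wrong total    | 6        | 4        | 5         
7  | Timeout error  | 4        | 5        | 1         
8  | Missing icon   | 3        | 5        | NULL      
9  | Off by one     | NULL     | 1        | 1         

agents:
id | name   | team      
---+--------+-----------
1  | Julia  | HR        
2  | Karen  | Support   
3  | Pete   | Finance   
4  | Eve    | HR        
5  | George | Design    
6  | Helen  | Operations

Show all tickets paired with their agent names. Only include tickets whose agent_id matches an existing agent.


INNER JOIN keeps only tickets rows whose agent_id matches an id in agents. Walk through each ticket:
  - ticket 1 (Race condition): agent_id=3 -> matches Pete
  - ticket 2 (Memory leak): agent_id=3 -> matches Pete
  - ticket 3 (Stale cache): agent_id=NULL, no match -> dropped
  - ticket 4 (Export error): agent_id=3 -> matches Pete
  - ticket 5 (Login fails): agent_id=3 -> matches Pete
  - ticket 6 (Wrong total): agent_id=6 -> matches Helen
  - ticket 7 (Timeout error): agent_id=4 -> matches Eve
  - ticket 8 (Missing icon): agent_id=3 -> matches Pete
  - ticket 9 (Off by one): agent_id=NULL, no match -> dropped
So 2 of 9 rows are dropped.

SQL:
SELECT a.title, b.name AS agent
FROM tickets a
INNER JOIN agents b ON a.agent_id = b.id

Result:
title          | agent
---------------+------
Race condition | Pete 
Memory leak    | Pete 
Export error   | Pete 
Login fails    | Pete 
Wrong total    | Helen
Timeout error  | Eve  
Missing icon   | Pete 


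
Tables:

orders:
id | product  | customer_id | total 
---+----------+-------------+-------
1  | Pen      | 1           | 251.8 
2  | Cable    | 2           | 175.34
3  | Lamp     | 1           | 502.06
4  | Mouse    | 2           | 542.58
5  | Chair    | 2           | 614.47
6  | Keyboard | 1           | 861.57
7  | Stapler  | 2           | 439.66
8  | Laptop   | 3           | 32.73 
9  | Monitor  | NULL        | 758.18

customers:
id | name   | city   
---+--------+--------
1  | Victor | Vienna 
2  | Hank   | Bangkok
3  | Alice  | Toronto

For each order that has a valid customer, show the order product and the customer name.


INNER JOIN keeps only orders rows whose customer_id matches an id in customers. Walk through each order:
  - order 1 (Pen): customer_id=1 -> matches Victor
  - order 2 (Cable): customer_id=2 -> matches Hank
  - order 3 (Lamp): customer_id=1 -> matches Victor
  - order 4 (Mouse): customer_id=2 -> matches Hank
  - order 5 (Chair): customer_id=2 -> matches Hank
  - order 6 (Keyboard): customer_id=1 -> matches Victor
  - order 7 (Stapler): customer_id=2 -> matches Hank
  - order 8 (Laptop): customer_id=3 -> matches Alice
  - order 9 (Monitor): customer_id=NULL, no match -> dropped
So 1 of 9 rows is dropped.

SQL:
SELECT a.product, b.name AS customer
FROM orders a
INNER JOIN customers b ON a.customer_id = b.id

Result:
product  | customer
---------+---------
Pen      | Victor  
Cable    | Hank    
Lamp     | Victor  
Mouse    | Hank    
Chair    | Hank    
Keyboard | Victor  
Stapler  | Hank    
Laptop   | Alice   


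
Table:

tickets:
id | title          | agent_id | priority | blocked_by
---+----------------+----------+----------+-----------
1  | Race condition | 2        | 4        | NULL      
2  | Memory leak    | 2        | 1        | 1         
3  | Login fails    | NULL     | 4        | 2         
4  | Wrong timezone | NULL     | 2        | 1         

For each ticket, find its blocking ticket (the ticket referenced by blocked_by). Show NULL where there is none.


This is a self-join: tickets is joined to a second copy of itself, matching each row's blocked_by to another row's id. Use LEFT JOIN so rows with blocked_by=NULL are kept.
  - ticket 1 (Race condition): blocked_by=NULL -> NULL
  - ticket 2 (Memory leak): blocked_by=1 -> Race condition
  - ticket 3 (Login fails): blocked_by=2 -> Memory leak
  - ticket 4 (Wrong timezone): blocked_by=1 -> Race condition

SQL:
SELECT a.title AS item, b.title AS blocked_by
FROM tickets a
LEFT JOIN tickets b ON a.blocked_by = b.id

Result:
item           | blocked_by    
---------------+---------------
Race condition | NULL          
Memory leak    | Race condition
Login fails    | Memory leak   
Wrong timezone | Race condition


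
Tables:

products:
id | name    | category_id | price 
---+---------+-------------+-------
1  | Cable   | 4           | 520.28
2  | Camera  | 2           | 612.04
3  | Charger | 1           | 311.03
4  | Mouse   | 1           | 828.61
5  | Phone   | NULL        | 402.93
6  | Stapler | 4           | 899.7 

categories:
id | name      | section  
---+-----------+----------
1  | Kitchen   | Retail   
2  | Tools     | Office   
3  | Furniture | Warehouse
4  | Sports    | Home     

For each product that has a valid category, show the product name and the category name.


INNER JOIN keeps only products rows whose category_id matches an id in categories. Walk through each product:
  - product 1 (Cable): category_id=4 -> matches Sports
  - product 2 (Camera): category_id=2 -> matches Tools
  - product 3 (Charger): category_id=1 -> matches Kitchen
  - product 4 (Mouse): category_id=1 -> matches Kitchen
  - product 5 (Phone): category_id=NULL, no match -> dropped
  - product 6 (Stapler): category_id=4 -> matches Sports
So 1 of 6 rows is dropped.

SQL:
SELECT a.name, b.name AS category
FROM products a
INNER JOIN categories b ON a.category_id = b.id

Result:
name    | category
--------+---------
Cable   | Sports  
Camera  | Tools   
Charger | Kitchen 
Mouse   | Kitchen 
Stapler | Sports  


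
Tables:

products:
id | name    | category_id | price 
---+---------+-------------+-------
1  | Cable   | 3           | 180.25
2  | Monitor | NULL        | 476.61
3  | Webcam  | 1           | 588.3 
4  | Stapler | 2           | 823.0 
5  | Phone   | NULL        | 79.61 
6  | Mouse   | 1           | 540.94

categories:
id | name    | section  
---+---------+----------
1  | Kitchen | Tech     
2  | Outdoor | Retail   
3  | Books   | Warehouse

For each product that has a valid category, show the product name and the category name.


INNER JOIN keeps only products rows whose category_id matches an id in categories. Walk through each product:
  - product 1 (Cable): category_id=3 -> matches Books
  - product 2 (Monitor): category_id=NULL, no match -> dropped
  - product 3 (Webcam): category_id=1 -> matches Kitchen
  - product 4 (Stapler): category_id=2 -> matches Outdoor
  - product 5 (Phone): category_id=NULL, no match -> dropped
  - product 6 (Mouse): category_id=1 -> matches Kitchen
So 2 of 6 rows are dropped.

SQL:
SELECT a.name, b.name AS category
FROM products a
INNER JOIN categories b ON a.category_id = b.id

Result:
name    | category
--------+---------
Cable   | Books   
Webcam  | Kitchen 
Stapler | Outdoor 
Mouse   | Kitchen 


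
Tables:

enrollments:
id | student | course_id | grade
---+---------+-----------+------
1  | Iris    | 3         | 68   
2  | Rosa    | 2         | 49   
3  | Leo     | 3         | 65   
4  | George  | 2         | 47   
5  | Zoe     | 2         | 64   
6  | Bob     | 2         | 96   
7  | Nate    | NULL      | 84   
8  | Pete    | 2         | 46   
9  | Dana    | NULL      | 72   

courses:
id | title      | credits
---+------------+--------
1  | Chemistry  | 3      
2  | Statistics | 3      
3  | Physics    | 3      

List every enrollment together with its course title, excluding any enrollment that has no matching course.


INNER JOIN keeps only enrollments rows whose course_id matches an id in courses. Walk through each enrollment:
  - enrollment 1 (Iris): course_id=3 -> matches Physics
  - enrollment 2 (Rosa): course_id=2 -> matches Statistics
  - enrollment 3 (Leo): course_id=3 -> matches Physics
  - enrollment 4 (George): course_id=2 -> matches Statistics
  - enrollment 5 (Zoe): course_id=2 -> matches Statistics
  - enrollment 6 (Bob): course_id=2 -> matches Statistics
  - enrollment 7 (Nate): course_id=NULL, no match -> dropped
  - enrollment 8 (Pete): course_id=2 -> matches Statistics
  - enrollment 9 (Dana): course_id=NULL, no match -> dropped
So 2 of 9 rows are dropped.

SQL:
SELECT a.student, b.title AS course
FROM enrollments a
INNER JOIN courses b ON a.course_id = b.id

Result:
student | course    
--------+-----------
Iris    | Physics   
Rosa    | Statistics
Leo     | Physics   
George  | Statistics
Zoe     | Statistics
Bob     | Statistics
Pete    | Statistics


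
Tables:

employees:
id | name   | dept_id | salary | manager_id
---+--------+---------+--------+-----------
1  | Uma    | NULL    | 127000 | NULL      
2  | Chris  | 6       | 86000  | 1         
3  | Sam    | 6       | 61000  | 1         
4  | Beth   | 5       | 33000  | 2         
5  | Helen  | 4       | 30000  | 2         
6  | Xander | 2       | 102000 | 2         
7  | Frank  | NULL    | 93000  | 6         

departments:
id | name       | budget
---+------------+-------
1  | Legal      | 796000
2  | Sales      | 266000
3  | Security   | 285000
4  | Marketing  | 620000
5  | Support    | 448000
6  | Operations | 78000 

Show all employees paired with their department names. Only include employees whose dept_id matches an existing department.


INNER JOIN keeps only employees rows whose dept_id matches an id in departments. Walk through each employee:
  - employee 1 (Uma): dept_id=NULL, no match -> dropped
  - employee 2 (Chris): dept_id=6 -> matches Operations
  - employee 3 (Sam): dept_id=6 -> matches Operations
  - employee 4 (Beth): dept_id=5 -> matches Support
  - employee 5 (Helen): dept_id=4 -> matches Marketing
  - employee 6 (Xander): dept_id=2 -> matches Sales
  - employee 7 (Frank): dept_id=NULL, no match -> dropped
So 2 of 7 rows are dropped.

SQL:
SELECT a.name, b.name AS department
FROM employees a
INNER JOIN departments b ON a.dept_id = b.id

Result:
name   | department
-------+-----------
Chris  | Operations
Sam    | Operations
Beth   | Support   
Helen  | Marketing 
Xander | Sales     


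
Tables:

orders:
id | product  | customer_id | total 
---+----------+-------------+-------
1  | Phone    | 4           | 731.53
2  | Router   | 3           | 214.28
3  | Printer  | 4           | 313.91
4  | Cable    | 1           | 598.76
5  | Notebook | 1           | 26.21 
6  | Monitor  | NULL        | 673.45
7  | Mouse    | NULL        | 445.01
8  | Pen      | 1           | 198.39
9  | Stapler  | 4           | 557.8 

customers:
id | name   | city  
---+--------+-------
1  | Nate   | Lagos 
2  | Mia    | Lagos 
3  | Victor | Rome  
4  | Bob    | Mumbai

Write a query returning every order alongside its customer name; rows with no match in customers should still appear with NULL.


LEFT JOIN keeps every row from orders (the left table); where customer_id has no match in customers, the customer columns become NULL. Walk through each order:
  - order 1 (Phone): customer_id=4 -> matches Bob
  - order 2 (Router): customer_id=3 -> matches Victor
  - order 3 (Printer): customer_id=4 -> matches Bob
  - order 4 (Cable): customer_id=1 -> matches Nate
  - order 5 (Notebook): customer_id=1 -> matches Nate
  - order 6 (Monitor): customer_id=NULL, no match -> kept with NULL
  - order 7 (Mouse): customer_id=NULL, no match -> kept with NULL
  - order 8 (Pen): customer_id=1 -> matches Nate
  - order 9 (Stapler): customer_id=4 -> matches Bob
All 9 rows appear; 2 have NULL customer.

SQL:
SELECT a.product, b.name AS customer
FROM orders a
LEFT JOIN customers b ON a.customer_id = b.id

Result:
product  | customer
---------+---------
Phone    | Bob     
Router   | Victor  
Printer  | Bob     
Cable    | Nate    
Notebook | Nate    
Monitor  | NULL    
Mouse    | NULL    
Pen      | Nate    
Stapler  | Bob     


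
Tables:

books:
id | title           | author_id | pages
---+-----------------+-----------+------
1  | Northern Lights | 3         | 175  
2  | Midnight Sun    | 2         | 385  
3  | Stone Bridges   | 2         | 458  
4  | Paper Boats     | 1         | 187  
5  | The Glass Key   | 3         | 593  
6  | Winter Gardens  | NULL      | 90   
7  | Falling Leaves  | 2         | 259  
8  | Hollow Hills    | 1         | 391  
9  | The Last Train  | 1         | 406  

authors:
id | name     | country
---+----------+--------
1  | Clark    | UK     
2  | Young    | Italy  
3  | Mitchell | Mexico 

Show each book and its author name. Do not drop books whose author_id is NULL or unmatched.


LEFT JOIN keeps every row from books (the left table); where author_id has no match in authors, the author columns become NULL. Walk through each book:
  - book 1 (Northern Lights): author_id=3 -> matches Mitchell
  - book 2 (Midnight Sun): author_id=2 -> matches Young
  - book 3 (Stone Bridges): author_id=2 -> matches Young
  - book 4 (Paper Boats): author_id=1 -> matches Clark
  - book 5 (The Glass Key): author_id=3 -> matches Mitchell
  - book 6 (Winter Gardens): author_id=NULL, no match -> kept with NULL
  - book 7 (Falling Leaves): author_id=2 -> matches Young
  - book 8 (Hollow Hills): author_id=1 -> matches Clark
  - book 9 (The Last Train): author_id=1 -> matches Clark
All 9 rows appear; 1 has NULL author.

SQL:
SELECT a.title, b.name AS author
FROM books a
LEFT JOIN authors b ON a.author_id = b.id

Result:
title           | author  
----------------+---------
Northern Lights | Mitchell
Midnight Sun    | Young   
Stone Bridges   | Young   
Paper Boats     | Clark   
The Glass Key   | Mitchell
Winter Gardens  | NULL    
Falling Leaves  | Young   
Hollow Hills    | Clark   
The Last Train  | Clark   


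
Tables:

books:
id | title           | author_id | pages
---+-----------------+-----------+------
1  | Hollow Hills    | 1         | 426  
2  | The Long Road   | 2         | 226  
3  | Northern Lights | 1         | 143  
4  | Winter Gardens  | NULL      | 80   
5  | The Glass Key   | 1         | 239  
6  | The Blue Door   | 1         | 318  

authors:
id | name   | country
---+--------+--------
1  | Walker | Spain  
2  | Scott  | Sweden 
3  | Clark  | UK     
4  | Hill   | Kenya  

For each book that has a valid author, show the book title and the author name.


INNER JOIN keeps only books rows whose author_id matches an id in authors. Walk through each book:
  - book 1 (Hollow Hills): author_id=1 -> matches Walker
  - book 2 (The Long Road): author_id=2 -> matches Scott
  - book 3 (Northern Lights): author_id=1 -> matches Walker
  - book 4 (Winter Gardens): author_id=NULL, no match -> dropped
  - book 5 (The Glass Key): author_id=1 -> matches Walker
  - book 6 (The Blue Door): author_id=1 -> matches Walker
So 1 of 6 rows is dropped.

SQL:
SELECT a.title, b.name AS author
FROM books a
INNER JOIN authors b ON a.author_id = b.id

Result:
title           | author
----------------+-------
Hollow Hills    | Walker
The Long Road   | Scott 
Northern Lights | Walker
The Glass Key   | Walker
The Blue Door   | Walker


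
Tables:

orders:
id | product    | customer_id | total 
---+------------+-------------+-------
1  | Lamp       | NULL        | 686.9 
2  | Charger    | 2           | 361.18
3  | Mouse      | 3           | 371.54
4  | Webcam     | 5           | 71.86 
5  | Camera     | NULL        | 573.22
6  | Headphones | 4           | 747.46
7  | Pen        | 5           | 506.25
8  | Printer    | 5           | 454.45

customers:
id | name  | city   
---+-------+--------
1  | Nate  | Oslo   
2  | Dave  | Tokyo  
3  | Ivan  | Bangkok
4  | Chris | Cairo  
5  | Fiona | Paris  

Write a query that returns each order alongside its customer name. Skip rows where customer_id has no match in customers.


INNER JOIN keeps only orders rows whose customer_id matches an id in customers. Walk through each order:
  - order 1 (Lamp): customer_id=NULL, no match -> dropped
  - order 2 (Charger): customer_id=2 -> matches Dave
  - order 3 (Mouse): customer_id=3 -> matches Ivan
  - order 4 (Webcam): customer_id=5 -> matches Fiona
  - order 5 (Camera): customer_id=NULL, no match -> dropped
  - order 6 (Headphones): customer_id=4 -> matches Chris
  - order 7 (Pen): customer_id=5 -> matches Fiona
  - order 8 (Printer): customer_id=5 -> matches Fiona
So 2 of 8 rows are dropped.

SQL:
SELECT a.product, b.name AS customer
FROM orders a
INNER JOIN customers b ON a.customer_id = b.id

Result:
product    | customer
-----------+---------
Charger    | Dave    
Mouse      | Ivan    
Webcam     | Fiona   
Headphones | Chris   
Pen        | Fiona   
Printer    | Fiona   


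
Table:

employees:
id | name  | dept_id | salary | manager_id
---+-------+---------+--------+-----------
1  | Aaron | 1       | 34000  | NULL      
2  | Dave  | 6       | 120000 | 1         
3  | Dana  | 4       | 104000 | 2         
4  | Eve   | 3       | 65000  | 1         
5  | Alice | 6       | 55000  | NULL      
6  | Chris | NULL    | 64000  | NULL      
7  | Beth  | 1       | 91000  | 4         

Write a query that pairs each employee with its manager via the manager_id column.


This is a self-join: employees is joined to a second copy of itself, matching each row's manager_id to another row's id. Use LEFT JOIN so rows with manager_id=NULL are kept.
  - employee 1 (Aaron): manager_id=NULL -> NULL
  - employee 2 (Dave): manager_id=1 -> Aaron
  - employee 3 (Dana): manager_id=2 -> Dave
  - employee 4 (Eve): manager_id=1 -> Aaron
  - employee 5 (Alice): manager_id=NULL -> NULL
  - employee 6 (Chris): manager_id=NULL -> NULL
  - employee 7 (Beth): manager_id=4 -> Eve

SQL:
SELECT a.name AS item, b.name AS manager
FROM employees a
LEFT JOIN employees b ON a.manager_id = b.id

Result:
item  | manager
------+--------
Aaron | NULL   
Dave  | Aaron  
Dana  | Dave   
Eve   | Aaron  
Alice | NULL   
Chris | NULL   
Beth  | Eve    


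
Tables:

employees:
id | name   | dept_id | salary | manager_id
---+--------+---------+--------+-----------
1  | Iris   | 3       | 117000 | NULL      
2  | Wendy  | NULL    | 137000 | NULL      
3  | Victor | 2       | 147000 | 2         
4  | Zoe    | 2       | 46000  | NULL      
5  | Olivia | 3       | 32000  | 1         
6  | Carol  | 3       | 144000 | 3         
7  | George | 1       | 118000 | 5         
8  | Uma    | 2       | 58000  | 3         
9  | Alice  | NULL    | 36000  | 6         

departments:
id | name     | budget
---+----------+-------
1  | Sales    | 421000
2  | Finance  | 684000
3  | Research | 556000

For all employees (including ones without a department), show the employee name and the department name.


LEFT JOIN keeps every row from employees (the left table); where dept_id has no match in departments, the department columns become NULL. Walk through each employee:
  - employee 1 (Iris): dept_id=3 -> matches Research
  - employee 2 (Wendy): dept_id=NULL, no match -> kept with NULL
  - employee 3 (Victor): dept_id=2 -> matches Finance
  - employee 4 (Zoe): dept_id=2 -> matches Finance
  - employee 5 (Olivia): dept_id=3 -> matches Research
  - employee 6 (Carol): dept_id=3 -> matches Research
  - employee 7 (George): dept_id=1 -> matches Sales
  - employee 8 (Uma): dept_id=2 -> matches Finance
  - employee 9 (Alice): dept_id=NULL, no match -> kept with NULL
All 9 rows appear; 2 have NULL department.

SQL:
SELECT a.name, b.name AS department
FROM employees a
LEFT JOIN departments b ON a.dept_id = b.id

Result:
name   | department
-------+-----------
Iris   | Research  
Wendy  | NULL      
Victor | Finance   
Zoe    | Finance   
Olivia | Research  
Carol  | Research  
George | Sales     
Uma    | Finance   
Alice  | NULL      


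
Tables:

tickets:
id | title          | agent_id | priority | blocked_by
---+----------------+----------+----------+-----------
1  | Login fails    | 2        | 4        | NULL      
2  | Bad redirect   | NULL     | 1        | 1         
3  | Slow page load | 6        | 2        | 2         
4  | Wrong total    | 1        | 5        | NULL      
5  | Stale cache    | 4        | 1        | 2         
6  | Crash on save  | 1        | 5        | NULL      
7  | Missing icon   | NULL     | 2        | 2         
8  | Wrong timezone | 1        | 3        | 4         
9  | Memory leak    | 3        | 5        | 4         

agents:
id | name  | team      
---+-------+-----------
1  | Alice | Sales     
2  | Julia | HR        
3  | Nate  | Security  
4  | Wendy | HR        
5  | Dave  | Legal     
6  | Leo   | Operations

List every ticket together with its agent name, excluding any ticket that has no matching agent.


INNER JOIN keeps only tickets rows whose agent_id matches an id in agents. Walk through each ticket:
  - ticket 1 (Login fails): agent_id=2 -> matches Julia
  - ticket 2 (Bad redirect): agent_id=NULL, no match -> dropped
  - ticket 3 (Slow page load): agent_id=6 -> matches Leo
  - ticket 4 (Wrong total): agent_id=1 -> matches Alice
  - ticket 5 (Stale cache): agent_id=4 -> matches Wendy
  - ticket 6 (Crash on save): agent_id=1 -> matches Alice
  - ticket 7 (Missing icon): agent_id=NULL, no match -> dropped
  - ticket 8 (Wrong timezone): agent_id=1 -> matches Alice
  - ticket 9 (Memory leak): agent_id=3 -> matches Nate
So 2 of 9 rows are dropped.

SQL:
SELECT a.title, b.name AS agent
FROM tickets a
INNER JOIN agents b ON a.agent_id = b.id

Result:
title          | agent
---------------+------
Login fails    | Julia
Slow page load | Leo  
Wrong total    | Alice
Stale cache    | Wendy
Crash on save  | Alice
Wrong timezone | Alice
Memory leak    | Nate 


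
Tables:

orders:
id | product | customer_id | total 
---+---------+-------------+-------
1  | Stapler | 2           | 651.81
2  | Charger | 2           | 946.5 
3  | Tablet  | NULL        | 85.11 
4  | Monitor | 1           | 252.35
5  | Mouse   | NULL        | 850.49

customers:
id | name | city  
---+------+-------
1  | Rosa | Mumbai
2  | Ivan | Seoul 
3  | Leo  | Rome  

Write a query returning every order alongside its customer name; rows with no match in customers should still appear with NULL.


LEFT JOIN keeps every row from orders (the left table); where customer_id has no match in customers, the customer columns become NULL. Walk through each order:
  - order 1 (Stapler): customer_id=2 -> matches Ivan
  - order 2 (Charger): customer_id=2 -> matches Ivan
  - order 3 (Tablet): customer_id=NULL, no match -> kept with NULL
  - order 4 (Monitor): customer_id=1 -> matches Rosa
  - order 5 (Mouse): customer_id=NULL, no match -> kept with NULL
All 5 rows appear; 2 have NULL customer.

SQL:
SELECT a.product, b.name AS customer
FROM orders a
LEFT JOIN customers b ON a.customer_id = b.id

Result:
product | customer
--------+---------
Stapler | Ivan    
Charger | Ivan    
Tablet  | NULL    
Monitor | Rosa    
Mouse   | NULL    


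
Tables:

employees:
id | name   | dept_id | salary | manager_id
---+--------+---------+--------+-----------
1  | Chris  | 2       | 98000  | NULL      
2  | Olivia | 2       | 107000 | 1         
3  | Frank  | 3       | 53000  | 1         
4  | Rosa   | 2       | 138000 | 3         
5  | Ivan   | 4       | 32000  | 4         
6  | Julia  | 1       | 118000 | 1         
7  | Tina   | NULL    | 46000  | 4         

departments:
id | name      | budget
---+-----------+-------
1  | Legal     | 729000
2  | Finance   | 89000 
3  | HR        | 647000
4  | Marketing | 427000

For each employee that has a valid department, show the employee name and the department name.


INNER JOIN keeps only employees rows whose dept_id matches an id in departments. Walk through each employee:
  - employee 1 (Chris): dept_id=2 -> matches Finance
  - employee 2 (Olivia): dept_id=2 -> matches Finance
  - employee 3 (Frank): dept_id=3 -> matches HR
  - employee 4 (Rosa): dept_id=2 -> matches Finance
  - employee 5 (Ivan): dept_id=4 -> matches Marketing
  - employee 6 (Julia): dept_id=1 -> matches Legal
  - employee 7 (Tina): dept_id=NULL, no match -> dropped
So 1 of 7 rows is dropped.

SQL:
SELECT a.name, b.name AS department
FROM employees a
INNER JOIN departments b ON a.dept_id = b.id

Result:
name   | department
-------+-----------
Chris  | Finance   
Olivia | Finance   
Frank  | HR        
Rosa   | Finance   
Ivan   | Marketing 
Julia  | Legal     
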